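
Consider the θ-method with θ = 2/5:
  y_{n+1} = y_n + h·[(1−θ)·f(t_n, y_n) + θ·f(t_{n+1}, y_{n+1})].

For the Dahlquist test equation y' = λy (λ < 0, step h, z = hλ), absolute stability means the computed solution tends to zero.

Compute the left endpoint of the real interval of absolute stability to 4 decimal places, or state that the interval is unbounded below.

On y'=λy, z=hλ:
  y_{n+1} = y_n + z·[3/5·y_n + 2/5·y_{n+1}] ⇒ (1 − 2/5z)y_{n+1} = (1 + 3/5z)y_n
  Hence R(z) = (1 + 3/5z)/(1 − 2/5z).

Need |R(x)|<1, x<0.
x=-1.02: |R|=0.2756
R=−1: 1+3/5x = −1+2/5x ⇒ -1/5x=2 ⇒ x=2/(-1/5)=-10.0000
Confirm numerically:
  x=-8.657: |R|=0.93981 <1
  x=-8.457: |R|=0.92959 <1
  x=-7.759: |R|=0.89078 <1
  x=-7.477: |R|=0.87356 <1
  x=-10.324: |R|=1.01263 >1
  x=-10.218: |R|=1.00857 >1
  x=-10.057: |R|=1.00227 >1
Interval (-10.0000, 0).

left endpoint -10.0000.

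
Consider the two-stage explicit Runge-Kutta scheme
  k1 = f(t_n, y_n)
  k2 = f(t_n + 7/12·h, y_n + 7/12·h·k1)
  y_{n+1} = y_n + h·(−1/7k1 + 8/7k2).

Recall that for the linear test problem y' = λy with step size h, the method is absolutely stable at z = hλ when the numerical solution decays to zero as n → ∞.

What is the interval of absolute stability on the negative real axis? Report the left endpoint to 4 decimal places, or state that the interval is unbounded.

Set f=λy, z=hλ:
  k1=λy_n ⇒ h·k1=z·y_n;  k2=λ(1+7/12z)y_n ⇒ h·k2=z(1+7/12z)y_n
  y_{n+1}/y_n = 1 − 1/7z + 8/7z(1+7/12z) = 1 + z + 2/3z²
  ⇒ R(z) = 1 + z + 2/3z².

Solve |R(x)|<1 on ℝ⁻.
x=-0.52: |R|=0.6603
R=1: x+2/3x²=0 ⇒ x=−3/2=-1.5000; min R=1−1/(4·2/3)=0.6250>−1
Confirm numerically:
  x=-1.462: |R|=0.96296 <1
  x=-1.205: |R|=0.76302 <1
  x=-1.064: |R|=0.69073 <1
  x=-1.005: |R|=0.66835 <1
  x=-1.946: |R|=1.57861 >1
  x=-1.903: |R|=1.51127 >1
Interval (-1.5000, 0).

z∈(-1.5000,0).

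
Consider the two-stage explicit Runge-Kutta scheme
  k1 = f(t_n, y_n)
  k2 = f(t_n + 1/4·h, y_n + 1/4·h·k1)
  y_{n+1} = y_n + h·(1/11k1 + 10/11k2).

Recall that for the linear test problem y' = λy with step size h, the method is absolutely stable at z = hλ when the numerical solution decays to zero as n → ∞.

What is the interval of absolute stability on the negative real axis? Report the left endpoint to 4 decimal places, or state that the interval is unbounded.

With y'=λy (z=hλ):
  k1=λy_n ⇒ h·k1=z·y_n;  k2=λ(1+1/4z)y_n ⇒ h·k2=z(1+1/4z)y_n
  y_{n+1}/y_n = 1 + 1/11z + 10/11z(1+1/4z) = 1 + z + 5/22z²
  Hence R(z) = 1 + z + 5/22z².

Need |R(x)|<1, x<0.
x=-0.7: |R|=0.4114
R=1: x+5/22x²=0 ⇒ x=−22/5=-4.4000; min R=1−1/(4·5/22)=-0.1000>−1
Confirm numerically:
  x=-3.491: |R|=0.27879 <1
  x=-3.313: |R|=0.18154 <1
  x=-3.262: |R|=0.15633 <1
  x=-2.752: |R|=0.03075 <1
  x=-4.844: |R|=1.48880 >1
  x=-4.657: |R|=1.27201 >1
So |R|<1 on (-4.4000, 0).

z∈(-4.4000,0).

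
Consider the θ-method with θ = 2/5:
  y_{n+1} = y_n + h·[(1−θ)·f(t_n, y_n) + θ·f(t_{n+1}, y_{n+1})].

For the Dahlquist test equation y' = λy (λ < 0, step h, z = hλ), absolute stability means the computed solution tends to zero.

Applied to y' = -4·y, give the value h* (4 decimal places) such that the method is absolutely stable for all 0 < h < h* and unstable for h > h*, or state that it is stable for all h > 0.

Set f=λy, z=hλ:
  y_{n+1} = y_n + z·[3/5·y_n + 2/5·y_{n+1}] ⇒ (1 − 2/5z)y_{n+1} = (1 + 3/5z)y_n
  R(z) = (1 + 3/5z)/(1 − 2/5z).

Boundary: |R(x)|=1, x<0.
x=-0.92: |R|=0.3275
R=−1: 1+3/5x = −1+2/5x ⇒ -1/5x=2 ⇒ x=2/(-1/5)=-10.0000
Confirm numerically:
  x=-7.932: |R|=0.90088 <1
  x=-5.247: |R|=0.69324 <1
  x=-5.181: |R|=0.68630 <1
  x=-5.151: |R|=0.68311 <1
  x=-10.430: |R|=1.01663 >1
  x=-10.394: |R|=1.01528 >1
  x=-10.170: |R|=1.00671 >1
Stable set (-10.0000, 0).

(-10.0000,0); λ=-4 ⇒ h* = (10)/4 = 2.5000.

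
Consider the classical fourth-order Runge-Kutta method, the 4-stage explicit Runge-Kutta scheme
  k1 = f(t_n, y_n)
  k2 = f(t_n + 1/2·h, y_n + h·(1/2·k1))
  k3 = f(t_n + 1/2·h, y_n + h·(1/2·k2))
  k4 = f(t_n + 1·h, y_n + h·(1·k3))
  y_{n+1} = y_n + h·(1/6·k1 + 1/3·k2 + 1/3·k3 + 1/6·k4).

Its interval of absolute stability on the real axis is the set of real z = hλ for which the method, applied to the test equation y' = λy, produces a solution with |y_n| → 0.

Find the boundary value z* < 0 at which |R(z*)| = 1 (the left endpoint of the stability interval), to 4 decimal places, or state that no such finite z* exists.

left endpoint -2.7853.

Set f=λy, z=hλ:
  order 4, 4-stage ⇒ R(z)=1+z+z^2/2+z^3/6+z^4/24
  (e.g. R(-1.36)=0.28810, |R|=0.28810)

Need |R(x)|<1, x<0.
x=-1.36: |R|=0.2881
|R(-2.64)|=0.8021 |R(-1.78)|=0.2825 |R(-0.97)|=0.3852
Bisect:
  x_lo=-3.2268 |R|=1.8968  x_hi=-0.3195 |R|=0.7266
  mid=-1.77312 |R|=0.28161 →hi
  mid=-2.49994 |R|=0.64838 →hi
  mid=-2.86335 |R|=1.12421 →lo
  mid=-2.68165 |R|=0.85466 →hi
  mid=-2.77250 |R|=0.98089 →hi
  mid=-2.81793 |R|=1.05033 →lo
  mid=-2.79522 |R|=1.01506 →lo
  mid=-2.78386 |R|=0.99784 →hi
  ...
  [-2.78546,-2.78528] ⇒ x*=-2.7853
Interval (-2.7853, 0).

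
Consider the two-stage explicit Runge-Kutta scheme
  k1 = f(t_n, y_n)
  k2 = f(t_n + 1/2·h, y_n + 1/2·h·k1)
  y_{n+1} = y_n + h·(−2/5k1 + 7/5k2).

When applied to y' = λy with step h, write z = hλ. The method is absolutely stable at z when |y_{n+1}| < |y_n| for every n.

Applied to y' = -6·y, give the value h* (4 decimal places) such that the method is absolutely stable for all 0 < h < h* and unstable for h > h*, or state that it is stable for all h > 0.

(-1.4286,0); λ=-6 ⇒ h* = (10/7)/6 = 0.2381.

Test eqn y'=λy, z=hλ:
  k1=λy_n ⇒ h·k1=z·y_n;  k2=λ(1+1/2z)y_n ⇒ h·k2=z(1+1/2z)y_n
  y_{n+1}/y_n = 1 − 2/5z + 7/5z(1+1/2z) = 1 + z + 7/10z²
  so R(z) = 1 + z + 7/10z².

Find x<0 with |R(x)|<1.
x=-0.58: |R|=0.6555
R=1: x+7/10x²=0 ⇒ x=−10/7=-1.4286; min R=1−1/(4·7/10)=0.6429>−1
Confirm numerically:
  x=-1.160: |R|=0.78192 <1
  x=-1.125: |R|=0.76094 <1
  x=-0.923: |R|=0.67335 <1
  x=-0.725: |R|=0.64294 <1
  x=-1.950: |R|=1.71175 >1
  x=-1.789: |R|=1.45136 >1
Stable set (-1.4286, 0).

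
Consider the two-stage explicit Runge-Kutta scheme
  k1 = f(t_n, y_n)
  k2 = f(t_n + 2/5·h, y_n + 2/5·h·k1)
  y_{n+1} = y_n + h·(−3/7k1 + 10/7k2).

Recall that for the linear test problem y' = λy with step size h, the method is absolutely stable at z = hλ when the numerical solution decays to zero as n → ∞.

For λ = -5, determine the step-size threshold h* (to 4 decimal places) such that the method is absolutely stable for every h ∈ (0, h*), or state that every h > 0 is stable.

With y'=λy (z=hλ):
  k1=λy_n ⇒ h·k1=z·y_n;  k2=λ(1+2/5z)y_n ⇒ h·k2=z(1+2/5z)y_n
  y_{n+1}/y_n = 1 − 3/7z + 10/7z(1+2/5z) = 1 + z + 4/7z²
  so R(z) = 1 + z + 4/7z².

Find x<0 with |R(x)|<1.
x=-1.4: |R|=0.7200
R=1: x+4/7x²=0 ⇒ x=−7/4=-1.7500; min R=1−1/(4·4/7)=0.5625>−1
Confirm numerically:
  x=-1.469: |R|=0.76412 <1
  x=-1.425: |R|=0.73536 <1
  x=-1.179: |R|=0.61531 <1
  x=-0.726: |R|=0.57519 <1
  x=-1.901: |R|=1.16403 >1
  x=-1.864: |R|=1.12143 >1
Stable set (-1.7500, 0).

(-1.7500,0); λ=-5 ⇒ h* = (7/4)/5 = 0.3500.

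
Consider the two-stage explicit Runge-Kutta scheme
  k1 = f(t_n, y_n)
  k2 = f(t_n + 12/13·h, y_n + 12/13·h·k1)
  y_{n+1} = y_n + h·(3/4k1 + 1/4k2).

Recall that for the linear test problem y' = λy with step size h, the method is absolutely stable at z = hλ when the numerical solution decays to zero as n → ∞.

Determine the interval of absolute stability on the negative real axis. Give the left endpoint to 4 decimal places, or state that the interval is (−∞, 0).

With y'=λy (z=hλ):
  k1=λy_n ⇒ h·k1=z·y_n;  k2=λ(1+12/13z)y_n ⇒ h·k2=z(1+12/13z)y_n
  y_{n+1}/y_n = 1 + 3/4z + 1/4z(1+12/13z) = 1 + z + 3/13z²
  Hence R(z) = 1 + z + 3/13z².

Solve |R(x)|<1 on ℝ⁻.
x=-0.88: |R|=0.2987
R=1: x+3/13x²=0 ⇒ x=−13/3=-4.3333; min R=1−1/(4·3/13)=-0.0833>−1
Confirm numerically:
  x=-3.860: |R|=0.57837 <1
  x=-3.497: |R|=0.32508 <1
  x=-2.134: |R|=0.08309 <1
  x=-2.021: |R|=0.07844 <1
  x=-4.592: |R|=1.27411 >1
  x=-4.534: |R|=1.20996 >1
So |R|<1 on (-4.3333, 0).

(-4.3333, 0).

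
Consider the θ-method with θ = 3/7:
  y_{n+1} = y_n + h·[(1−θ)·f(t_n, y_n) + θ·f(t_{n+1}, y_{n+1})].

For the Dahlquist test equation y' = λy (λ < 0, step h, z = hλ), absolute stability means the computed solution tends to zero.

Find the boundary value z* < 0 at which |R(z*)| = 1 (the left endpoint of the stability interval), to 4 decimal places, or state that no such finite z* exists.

With y'=λy (z=hλ):
  y_{n+1} = y_n + z·[4/7·y_n + 3/7·y_{n+1}] ⇒ (1 − 3/7z)y_{n+1} = (1 + 4/7z)y_n
  ⇒ R(z) = (1 + 4/7z)/(1 − 3/7z).

Find x<0 with |R(x)|<1.
x=-0.62: |R|=0.5102
R=−1: 1+4/7x = −1+3/7x ⇒ -1/7x=2 ⇒ x=2/(-1/7)=-14.0000
Confirm numerically:
  x=-11.089: |R|=0.92771 <1
  x=-8.023: |R|=0.80762 <1
  x=-7.070: |R|=0.75434 <1
  x=-5.610: |R|=0.64792 <1
  x=-14.474: |R|=1.00940 >1
  x=-14.073: |R|=1.00148 >1
Stable set (-14.0000, 0).

z* = -14.0000.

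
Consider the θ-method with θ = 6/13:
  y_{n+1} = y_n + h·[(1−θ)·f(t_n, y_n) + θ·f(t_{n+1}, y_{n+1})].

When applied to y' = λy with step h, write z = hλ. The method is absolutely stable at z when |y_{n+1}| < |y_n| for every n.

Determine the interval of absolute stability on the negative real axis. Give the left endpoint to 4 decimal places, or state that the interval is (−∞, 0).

(-26.0000, 0).

On y'=λy, z=hλ:
  y_{n+1} = y_n + z·[7/13·y_n + 6/13·y_{n+1}] ⇒ (1 − 6/13z)y_{n+1} = (1 + 7/13z)y_n
  so R(z) = (1 + 7/13z)/(1 − 6/13z).

Boundary: |R(x)|=1, x<0.
x=-1.77: |R|=0.0258
R=−1: 1+7/13x = −1+6/13x ⇒ -1/13x=2 ⇒ x=2/(-1/13)=-26.0000
Confirm numerically:
  x=-22.449: |R|=0.97596 <1
  x=-18.138: |R|=0.93547 <1
  x=-13.518: |R|=0.86737 <1
  x=-11.579: |R|=0.82514 <1
  x=-26.404: |R|=1.00236 >1
  x=-26.125: |R|=1.00074 >1
Stable set (-26.0000, 0).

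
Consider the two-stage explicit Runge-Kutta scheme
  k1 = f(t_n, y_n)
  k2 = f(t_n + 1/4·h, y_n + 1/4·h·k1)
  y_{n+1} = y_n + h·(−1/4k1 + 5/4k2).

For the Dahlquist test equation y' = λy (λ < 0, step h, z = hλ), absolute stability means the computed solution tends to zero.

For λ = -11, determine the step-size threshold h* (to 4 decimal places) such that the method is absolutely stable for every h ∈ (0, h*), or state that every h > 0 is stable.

Set f=λy, z=hλ:
  k1=λy_n ⇒ h·k1=z·y_n;  k2=λ(1+1/4z)y_n ⇒ h·k2=z(1+1/4z)y_n
  y_{n+1}/y_n = 1 − 1/4z + 5/4z(1+1/4z) = 1 + z + 5/16z²
  R(z) = 1 + z + 5/16z².

Need |R(x)|<1, x<0.
x=-1.03: |R|=0.3015
R=1: x+5/16x²=0 ⇒ x=−16/5=-3.2000; min R=1−1/(4·5/16)=0.2000>−1
Confirm numerically:
  x=-2.942: |R|=0.76280 <1
  x=-2.708: |R|=0.58365 <1
  x=-2.183: |R|=0.30622 <1
  x=-3.789: |R|=1.69741 >1
  x=-3.357: |R|=1.16470 >1
Interval (-3.2000, 0).

(-3.2000,0); λ=-11 ⇒ h* = (16/5)/11 = 0.2909.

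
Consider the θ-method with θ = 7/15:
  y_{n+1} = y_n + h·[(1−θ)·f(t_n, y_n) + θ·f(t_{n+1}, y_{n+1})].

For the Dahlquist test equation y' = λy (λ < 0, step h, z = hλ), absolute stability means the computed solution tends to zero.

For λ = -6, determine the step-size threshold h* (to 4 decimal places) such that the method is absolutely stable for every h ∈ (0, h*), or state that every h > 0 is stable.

Test eqn y'=λy, z=hλ:
  y_{n+1} = y_n + z·[8/15·y_n + 7/15·y_{n+1}] ⇒ (1 − 7/15z)y_{n+1} = (1 + 8/15z)y_n
  so R(z) = (1 + 8/15z)/(1 − 7/15z).

Solve |R(x)|<1 on ℝ⁻.
x=-1.16: |R|=0.2474
R=−1: 1+8/15x = −1+7/15x ⇒ -1/15x=2 ⇒ x=2/(-1/15)=-30.0000
Confirm numerically:
  x=-29.682: |R|=0.99857 <1
  x=-23.847: |R|=0.96618 <1
  x=-18.413: |R|=0.91947 <1
  x=-30.557: |R|=1.00243 >1
  x=-30.399: |R|=1.00175 >1
  x=-30.105: |R|=1.00047 >1
Stable set (-30.0000, 0).

(-30.0000,0); λ=-6 ⇒ h* = (30)/6 = 5.0000.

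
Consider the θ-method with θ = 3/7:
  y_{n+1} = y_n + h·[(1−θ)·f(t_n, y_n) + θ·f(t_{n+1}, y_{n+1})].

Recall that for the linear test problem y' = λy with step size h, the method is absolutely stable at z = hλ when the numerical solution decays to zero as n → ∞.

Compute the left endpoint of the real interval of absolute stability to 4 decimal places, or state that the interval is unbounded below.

z* = -14.0000.

With y'=λy (z=hλ):
  y_{n+1} = y_n + z·[4/7·y_n + 3/7·y_{n+1}] ⇒ (1 − 3/7z)y_{n+1} = (1 + 4/7z)y_n
  R(z) = (1 + 4/7z)/(1 − 3/7z).

Find x<0 with |R(x)|<1.
x=-1.22: |R|=0.1989
R=−1: 1+4/7x = −1+3/7x ⇒ -1/7x=2 ⇒ x=2/(-1/7)=-14.0000
Confirm numerically:
  x=-13.756: |R|=0.99494 <1
  x=-13.186: |R|=0.98252 <1
  x=-7.631: |R|=0.78694 <1
  x=-14.558: |R|=1.01101 >1
  x=-14.321: |R|=1.00642 >1
  x=-14.110: |R|=1.00223 >1
Interval (-14.0000, 0).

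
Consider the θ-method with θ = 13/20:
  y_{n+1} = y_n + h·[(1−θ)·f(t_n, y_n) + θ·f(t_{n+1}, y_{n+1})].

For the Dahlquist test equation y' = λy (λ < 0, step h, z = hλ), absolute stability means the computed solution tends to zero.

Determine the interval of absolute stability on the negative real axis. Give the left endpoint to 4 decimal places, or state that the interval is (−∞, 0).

Set f=λy, z=hλ:
  y_{n+1} = y_n + z·[7/20·y_n + 13/20·y_{n+1}] ⇒ (1 − 13/20z)y_{n+1} = (1 + 7/20z)y_n
  so R(z) = (1 + 7/20z)/(1 − 13/20z).

Find x<0 with |R(x)|<1.
x=-0.7: |R|=0.5189
x=-2: |R|=0.1304
x=-10: |R|=0.3333
x=-100: |R|=0.5152
θ=13/20≥1/2 ⇒ |1+7/20x|<|1−13/20x| ∀x<0 ⇒ unbounded interval.

unbounded; (−∞, 0).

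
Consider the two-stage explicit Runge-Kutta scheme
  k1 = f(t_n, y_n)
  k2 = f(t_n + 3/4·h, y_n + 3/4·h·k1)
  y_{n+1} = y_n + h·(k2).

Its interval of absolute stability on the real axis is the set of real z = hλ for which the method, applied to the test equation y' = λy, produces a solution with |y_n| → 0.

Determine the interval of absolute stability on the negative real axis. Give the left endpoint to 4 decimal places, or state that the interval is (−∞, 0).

With y'=λy (z=hλ):
  k1=λy_n ⇒ h·k1=z·y_n;  k2=λ(1+3/4z)y_n ⇒ h·k2=z(1+3/4z)y_n
  y_{n+1}/y_n = 1 + z(1+3/4z) = 1 + z + 3/4z²
  R(z) = 1 + z + 3/4z².

Solve |R(x)|<1 on ℝ⁻.
x=-1.24: |R|=0.9132
R=1: x+3/4x²=0 ⇒ x=−4/3=-1.3333; min R=1−1/(4·3/4)=0.6667>−1
Confirm numerically:
  x=-1.221: |R|=0.89713 <1
  x=-1.092: |R|=0.80235 <1
  x=-0.611: |R|=0.66899 <1
  x=-1.781: |R|=1.59797 >1
  x=-1.581: |R|=1.29367 >1
Interval (-1.3333, 0).

(-1.3333, 0).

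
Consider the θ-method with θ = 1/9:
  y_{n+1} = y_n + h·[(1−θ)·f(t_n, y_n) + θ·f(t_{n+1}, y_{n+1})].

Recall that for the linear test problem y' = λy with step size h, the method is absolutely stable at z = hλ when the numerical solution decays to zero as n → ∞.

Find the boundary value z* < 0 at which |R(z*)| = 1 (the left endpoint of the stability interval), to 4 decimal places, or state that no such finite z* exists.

left endpoint -2.5714.

Test eqn y'=λy, z=hλ:
  y_{n+1} = y_n + z·[8/9·y_n + 1/9·y_{n+1}] ⇒ (1 − 1/9z)y_{n+1} = (1 + 8/9z)y_n
  R(z) = (1 + 8/9z)/(1 − 1/9z).

Need |R(x)|<1, x<0.
x=-0.58: |R|=0.4551
R=−1: 1+8/9x = −1+1/9x ⇒ -7/9x=2 ⇒ x=2/(-7/9)=-2.5714
Confirm numerically:
  x=-1.559: |R|=0.32882 <1
  x=-1.420: |R|=0.22649 <1
  x=-1.234: |R|=0.08521 <1
  x=-2.785: |R|=1.12686 >1
  x=-2.647: |R|=1.04542 >1
So |R|<1 on (-2.5714, 0).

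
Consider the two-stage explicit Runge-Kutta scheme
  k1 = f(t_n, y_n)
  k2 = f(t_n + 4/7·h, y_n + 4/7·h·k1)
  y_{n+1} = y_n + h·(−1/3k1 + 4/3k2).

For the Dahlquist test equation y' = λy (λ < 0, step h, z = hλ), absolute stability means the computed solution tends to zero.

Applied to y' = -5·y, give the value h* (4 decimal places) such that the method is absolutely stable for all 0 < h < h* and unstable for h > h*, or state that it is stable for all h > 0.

Test eqn y'=λy, z=hλ:
  k1=λy_n ⇒ h·k1=z·y_n;  k2=λ(1+4/7z)y_n ⇒ h·k2=z(1+4/7z)y_n
  y_{n+1}/y_n = 1 − 1/3z + 4/3z(1+4/7z) = 1 + z + 16/21z²
  so R(z) = 1 + z + 16/21z².

Need |R(x)|<1, x<0.
x=-1.58: |R|=1.3220
R=1: x+16/21x²=0 ⇒ x=−21/16=-1.3125; min R=1−1/(4·16/21)=0.6719>−1
Confirm numerically:
  x=-0.810: |R|=0.68989 <1
  x=-0.759: |R|=0.67992 <1
  x=-0.528: |R|=0.68441 <1
  x=-1.759: |R|=1.59840 >1
  x=-1.724: |R|=1.54052 >1
So |R|<1 on (-1.3125, 0).

(-1.3125,0); λ=-5 ⇒ h* = (21/16)/5 = 0.2625.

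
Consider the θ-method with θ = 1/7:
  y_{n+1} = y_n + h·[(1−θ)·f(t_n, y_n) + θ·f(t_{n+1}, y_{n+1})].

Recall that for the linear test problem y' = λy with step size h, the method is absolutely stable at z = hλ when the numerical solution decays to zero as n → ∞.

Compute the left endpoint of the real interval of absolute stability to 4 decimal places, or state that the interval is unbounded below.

left endpoint -2.8000.

Set f=λy, z=hλ:
  y_{n+1} = y_n + z·[6/7·y_n + 1/7·y_{n+1}] ⇒ (1 − 1/7z)y_{n+1} = (1 + 6/7z)y_n
  so R(z) = (1 + 6/7z)/(1 − 1/7z).

Need |R(x)|<1, x<0.
x=-0.92: |R|=0.1869
R=−1: 1+6/7x = −1+1/7x ⇒ -5/7x=2 ⇒ x=2/(-5/7)=-2.8000
Confirm numerically:
  x=-2.687: |R|=0.94167 <1
  x=-1.342: |R|=0.12611 <1
  x=-1.164: |R|=0.00196 <1
  x=-3.343: |R|=1.26250 >1
  x=-3.037: |R|=1.11806 >1
Stable set (-2.8000, 0).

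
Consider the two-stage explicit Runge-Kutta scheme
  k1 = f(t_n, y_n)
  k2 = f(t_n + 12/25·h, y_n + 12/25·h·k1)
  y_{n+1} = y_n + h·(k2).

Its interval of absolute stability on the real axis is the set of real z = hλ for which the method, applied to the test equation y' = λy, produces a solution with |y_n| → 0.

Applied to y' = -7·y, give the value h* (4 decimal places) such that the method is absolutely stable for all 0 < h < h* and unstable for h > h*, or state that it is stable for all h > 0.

Test eqn y'=λy, z=hλ:
  k1=λy_n ⇒ h·k1=z·y_n;  k2=λ(1+12/25z)y_n ⇒ h·k2=z(1+12/25z)y_n
  y_{n+1}/y_n = 1 + z(1+12/25z) = 1 + z + 12/25z²
  R(z) = 1 + z + 12/25z².

Boundary: |R(x)|=1, x<0.
x=-0.64: |R|=0.5566
R=1: x+12/25x²=0 ⇒ x=−25/12=-2.0833; min R=1−1/(4·12/25)=0.4792>−1
Confirm numerically:
  x=-1.470: |R|=0.56723 <1
  x=-1.136: |R|=0.48344 <1
  x=-1.052: |R|=0.47922 <1
  x=-0.975: |R|=0.48130 <1
  x=-2.544: |R|=1.56253 >1
  x=-2.496: |R|=1.49441 >1
Stable set (-2.0833, 0).

(-2.0833,0); λ=-7 ⇒ h* = (25/12)/7 = 0.2976.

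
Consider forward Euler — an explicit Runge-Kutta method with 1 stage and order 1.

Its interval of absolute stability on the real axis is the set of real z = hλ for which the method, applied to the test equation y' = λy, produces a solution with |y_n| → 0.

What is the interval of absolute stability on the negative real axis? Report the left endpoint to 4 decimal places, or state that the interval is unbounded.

On y'=λy, z=hλ:
  order 1, 1-stage ⇒ R(z)=1+z
  (e.g. R(-1.02)=-0.02000, |R|=0.02000)

Solve |R(x)|<1 on ℝ⁻.
x=-1.02: |R|=0.0200
|R(-1.85)|=0.8500 |R(-1.55)|=0.5500 |R(-1.34)|=0.3400
Bisect:
  x_lo=-2.6734 |R|=1.6734  x_hi=-0.1115 |R|=0.8885
  mid=-1.39245 |R|=0.39245 →hi
  mid=-2.03293 |R|=1.03293 →lo
  mid=-1.71269 |R|=0.71269 →hi
  mid=-1.87281 |R|=0.87281 →hi
  mid=-1.95287 |R|=0.95287 →hi
  mid=-1.99290 |R|=0.99290 →hi
  mid=-2.01291 |R|=1.01291 →lo
  ...
  [-2.00009,-1.99994] ⇒ x*=-2.0000
Interval (-2.0000, 0).

(-2.0000, 0).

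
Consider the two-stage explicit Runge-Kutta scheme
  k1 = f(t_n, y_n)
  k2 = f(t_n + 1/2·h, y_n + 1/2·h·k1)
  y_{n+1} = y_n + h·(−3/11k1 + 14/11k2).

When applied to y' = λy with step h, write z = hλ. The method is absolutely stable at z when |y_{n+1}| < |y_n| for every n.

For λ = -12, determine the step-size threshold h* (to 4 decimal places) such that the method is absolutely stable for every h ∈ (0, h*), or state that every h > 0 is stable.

Test eqn y'=λy, z=hλ:
  k1=λy_n ⇒ h·k1=z·y_n;  k2=λ(1+1/2z)y_n ⇒ h·k2=z(1+1/2z)y_n
  y_{n+1}/y_n = 1 − 3/11z + 14/11z(1+1/2z) = 1 + z + 7/11z²
  so R(z) = 1 + z + 7/11z².

Solve |R(x)|<1 on ℝ⁻.
x=-1.51: |R|=0.9410
R=1: x+7/11x²=0 ⇒ x=−11/7=-1.5714; min R=1−1/(4·7/11)=0.6071>−1
Confirm numerically:
  x=-1.494: |R|=0.92639 <1
  x=-1.492: |R|=0.92459 <1
  x=-0.682: |R|=0.61399 <1
  x=-2.024: |R|=1.58291 >1
  x=-2.014: |R|=1.56722 >1
  x=-1.880: |R|=1.36916 >1
Stable set (-1.5714, 0).

(-1.5714,0); λ=-12 ⇒ h* = (11/7)/12 = 0.1310.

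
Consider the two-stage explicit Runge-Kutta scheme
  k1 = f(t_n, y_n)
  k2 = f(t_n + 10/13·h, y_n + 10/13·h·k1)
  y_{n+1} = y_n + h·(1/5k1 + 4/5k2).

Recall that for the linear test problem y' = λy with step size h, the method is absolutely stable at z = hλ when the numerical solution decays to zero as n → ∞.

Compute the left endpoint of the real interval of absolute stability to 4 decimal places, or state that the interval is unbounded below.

On y'=λy, z=hλ:
  k1=λy_n ⇒ h·k1=z·y_n;  k2=λ(1+10/13z)y_n ⇒ h·k2=z(1+10/13z)y_n
  y_{n+1}/y_n = 1 + 1/5z + 4/5z(1+10/13z) = 1 + z + 8/13z²
  ⇒ R(z) = 1 + z + 8/13z².

Need |R(x)|<1, x<0.
x=-1.36: |R|=0.7782
R=1: x+8/13x²=0 ⇒ x=−13/8=-1.6250; min R=1−1/(4·8/13)=0.5938>−1
Confirm numerically:
  x=-1.164: |R|=0.66978 <1
  x=-0.933: |R|=0.60269 <1
  x=-0.668: |R|=0.60660 <1
  x=-2.221: |R|=1.81459 >1
  x=-1.765: |R|=1.15206 >1
  x=-1.730: |R|=1.11178 >1
So |R|<1 on (-1.6250, 0).

z* = -1.6250.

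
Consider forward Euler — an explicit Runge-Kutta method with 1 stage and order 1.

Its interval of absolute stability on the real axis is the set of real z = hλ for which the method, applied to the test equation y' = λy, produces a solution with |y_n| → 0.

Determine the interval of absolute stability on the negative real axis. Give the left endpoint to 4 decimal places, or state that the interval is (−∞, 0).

Set f=λy, z=hλ:
  order 1, 1-stage ⇒ R(z)=1+z
  (e.g. R(-1.22)=-0.22000, |R|=0.22000)

Find x<0 with |R(x)|<1.
x=-1.22: |R|=0.2200
|R(-2.31)|=1.3100 |R(-2.2)|=1.2000 |R(-1.9)|=0.9000
Bisect:
  x_lo=-2.6804 |R|=1.6804  x_hi=-0.1243 |R|=0.8757
  mid=-1.40233 |R|=0.40233 →hi
  mid=-2.04136 |R|=1.04136 →lo
  mid=-1.72184 |R|=0.72184 →hi
  mid=-1.88160 |R|=0.88160 →hi
  mid=-1.96148 |R|=0.96148 →hi
  mid=-2.00142 |R|=1.00142 →lo
  mid=-1.98145 |R|=0.98145 →hi
  mid=-1.99144 |R|=0.99144 →hi
  ...
  [-2.00002,-1.99986] ⇒ x*=-2.0000
Interval (-2.0000, 0).

(-2.0000, 0).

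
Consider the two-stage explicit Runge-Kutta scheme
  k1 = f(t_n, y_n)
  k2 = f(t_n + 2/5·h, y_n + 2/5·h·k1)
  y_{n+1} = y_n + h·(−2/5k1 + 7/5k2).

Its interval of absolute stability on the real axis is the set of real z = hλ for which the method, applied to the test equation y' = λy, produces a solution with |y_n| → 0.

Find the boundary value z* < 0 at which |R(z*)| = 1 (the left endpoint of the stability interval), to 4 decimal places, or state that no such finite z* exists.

On y'=λy, z=hλ:
  k1=λy_n ⇒ h·k1=z·y_n;  k2=λ(1+2/5z)y_n ⇒ h·k2=z(1+2/5z)y_n
  y_{n+1}/y_n = 1 − 2/5z + 7/5z(1+2/5z) = 1 + z + 14/25z²
  R(z) = 1 + z + 14/25z².

Need |R(x)|<1, x<0.
x=-0.45: |R|=0.6634
R=1: x+14/25x²=0 ⇒ x=−25/14=-1.7857; min R=1−1/(4·14/25)=0.5536>−1
Confirm numerically:
  x=-1.210: |R|=0.60990 <1
  x=-0.971: |R|=0.55699 <1
  x=-0.882: |R|=0.55364 <1
  x=-2.230: |R|=1.55482 >1
  x=-2.091: |R|=1.35748 >1
  x=-1.845: |R|=1.06125 >1
Stable set (-1.7857, 0).

left endpoint -1.7857.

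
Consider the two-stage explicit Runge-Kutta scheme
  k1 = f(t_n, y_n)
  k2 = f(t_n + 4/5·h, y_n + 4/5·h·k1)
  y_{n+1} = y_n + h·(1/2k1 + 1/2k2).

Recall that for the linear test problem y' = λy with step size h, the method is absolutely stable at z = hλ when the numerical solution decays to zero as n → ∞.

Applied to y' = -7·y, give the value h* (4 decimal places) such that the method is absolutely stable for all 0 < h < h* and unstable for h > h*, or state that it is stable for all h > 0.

With y'=λy (z=hλ):
  k1=λy_n ⇒ h·k1=z·y_n;  k2=λ(1+4/5z)y_n ⇒ h·k2=z(1+4/5z)y_n
  y_{n+1}/y_n = 1 + 1/2z + 1/2z(1+4/5z) = 1 + z + 2/5z²
  ⇒ R(z) = 1 + z + 2/5z².

Find x<0 with |R(x)|<1.
x=-0.96: |R|=0.4086
R=1: x+2/5x²=0 ⇒ x=−5/2=-2.5000; min R=1−1/(4·2/5)=0.3750>−1
Confirm numerically:
  x=-2.370: |R|=0.87676 <1
  x=-2.243: |R|=0.76942 <1
  x=-2.181: |R|=0.72170 <1
  x=-2.051: |R|=0.63164 <1
  x=-2.793: |R|=1.32734 >1
  x=-2.581: |R|=1.08362 >1
Interval (-2.5000, 0).

(-2.5000,0); λ=-7 ⇒ h* = (5/2)/7 = 0.3571.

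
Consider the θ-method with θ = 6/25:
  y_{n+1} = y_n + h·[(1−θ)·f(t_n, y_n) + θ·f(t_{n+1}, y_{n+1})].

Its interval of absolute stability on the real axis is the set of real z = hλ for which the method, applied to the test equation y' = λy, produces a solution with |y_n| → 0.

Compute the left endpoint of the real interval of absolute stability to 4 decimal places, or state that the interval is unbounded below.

Set f=λy, z=hλ:
  y_{n+1} = y_n + z·[19/25·y_n + 6/25·y_{n+1}] ⇒ (1 − 6/25z)y_{n+1} = (1 + 19/25z)y_n
  R(z) = (1 + 19/25z)/(1 − 6/25z).

Boundary: |R(x)|=1, x<0.
x=-1.51: |R|=0.1083
R=−1: 1+19/25x = −1+6/25x ⇒ -13/25x=2 ⇒ x=2/(-13/25)=-3.8462
Confirm numerically:
  x=-3.460: |R|=0.89030 <1
  x=-2.423: |R|=0.53207 <1
  x=-2.166: |R|=0.42515 <1
  x=-4.174: |R|=1.08517 >1
  x=-4.005: |R|=1.04212 >1
  x=-3.994: |R|=1.03925 >1
Interval (-3.8462, 0).

z* = -3.8462.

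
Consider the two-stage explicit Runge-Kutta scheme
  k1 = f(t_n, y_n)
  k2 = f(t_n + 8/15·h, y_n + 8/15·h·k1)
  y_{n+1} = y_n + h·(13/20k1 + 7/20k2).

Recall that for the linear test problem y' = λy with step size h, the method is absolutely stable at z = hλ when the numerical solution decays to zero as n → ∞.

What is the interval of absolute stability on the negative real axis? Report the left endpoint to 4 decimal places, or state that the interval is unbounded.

z∈(-5.3571,0).

On y'=λy, z=hλ:
  k1=λy_n ⇒ h·k1=z·y_n;  k2=λ(1+8/15z)y_n ⇒ h·k2=z(1+8/15z)y_n
  y_{n+1}/y_n = 1 + 13/20z + 7/20z(1+8/15z) = 1 + z + 14/75z²
  R(z) = 1 + z + 14/75z².

Need |R(x)|<1, x<0.
x=-0.86: |R|=0.2781
R=1: x+14/75x²=0 ⇒ x=−75/14=-5.3571; min R=1−1/(4·14/75)=-0.3393>−1
Confirm numerically:
  x=-5.129: |R|=0.78157 <1
  x=-4.695: |R|=0.41970 <1
  x=-4.178: |R|=0.08039 <1
  x=-5.898: |R|=1.59546 >1
  x=-5.793: |R|=1.47132 >1
  x=-5.432: |R|=1.07590 >1
Interval (-5.3571, 0).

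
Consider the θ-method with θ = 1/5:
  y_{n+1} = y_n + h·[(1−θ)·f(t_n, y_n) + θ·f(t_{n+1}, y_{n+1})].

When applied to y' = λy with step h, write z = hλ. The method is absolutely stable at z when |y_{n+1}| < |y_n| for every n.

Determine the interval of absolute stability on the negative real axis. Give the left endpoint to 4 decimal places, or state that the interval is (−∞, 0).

(-3.3333, 0).

On y'=λy, z=hλ:
  y_{n+1} = y_n + z·[4/5·y_n + 1/5·y_{n+1}] ⇒ (1 − 1/5z)y_{n+1} = (1 + 4/5z)y_n
  ⇒ R(z) = (1 + 4/5z)/(1 − 1/5z).

Boundary: |R(x)|=1, x<0.
x=-0.73: |R|=0.3630
R=−1: 1+4/5x = −1+1/5x ⇒ -3/5x=2 ⇒ x=2/(-3/5)=-3.3333
Confirm numerically:
  x=-3.258: |R|=0.97263 <1
  x=-2.964: |R|=0.86087 <1
  x=-2.183: |R|=0.51956 <1
  x=-3.524: |R|=1.06710 >1
  x=-3.407: |R|=1.02629 >1
So |R|<1 on (-3.3333, 0).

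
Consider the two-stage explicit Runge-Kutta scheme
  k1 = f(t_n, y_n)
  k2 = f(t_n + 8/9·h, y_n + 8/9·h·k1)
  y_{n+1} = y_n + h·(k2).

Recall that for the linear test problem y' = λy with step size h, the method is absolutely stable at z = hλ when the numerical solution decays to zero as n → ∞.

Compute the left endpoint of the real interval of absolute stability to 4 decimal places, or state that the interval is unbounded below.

With y'=λy (z=hλ):
  k1=λy_n ⇒ h·k1=z·y_n;  k2=λ(1+8/9z)y_n ⇒ h·k2=z(1+8/9z)y_n
  y_{n+1}/y_n = 1 + z(1+8/9z) = 1 + z + 8/9z²
  Hence R(z) = 1 + z + 8/9z².

Need |R(x)|<1, x<0.
x=-1.21: |R|=1.0914
R=1: x+8/9x²=0 ⇒ x=−9/8=-1.1250; min R=1−1/(4·8/9)=0.7188>−1
Confirm numerically:
  x=-0.982: |R|=0.87518 <1
  x=-0.658: |R|=0.72686 <1
  x=-0.565: |R|=0.71876 <1
  x=-1.685: |R|=1.83876 >1
  x=-1.654: |R|=1.77775 >1
  x=-1.328: |R|=1.23963 >1
Stable set (-1.1250, 0).

left endpoint -1.1250.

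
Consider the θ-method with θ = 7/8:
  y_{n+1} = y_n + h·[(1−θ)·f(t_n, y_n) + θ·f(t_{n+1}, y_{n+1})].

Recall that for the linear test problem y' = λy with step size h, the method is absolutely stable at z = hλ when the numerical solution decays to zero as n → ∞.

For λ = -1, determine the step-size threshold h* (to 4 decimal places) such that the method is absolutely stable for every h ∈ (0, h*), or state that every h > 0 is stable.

Test eqn y'=λy, z=hλ:
  y_{n+1} = y_n + z·[1/8·y_n + 7/8·y_{n+1}] ⇒ (1 − 7/8z)y_{n+1} = (1 + 1/8z)y_n
  R(z) = (1 + 1/8z)/(1 − 7/8z).

Solve |R(x)|<1 on ℝ⁻.
x=-0.73: |R|=0.5545
x=-2: |R|=0.2727
x=-10: |R|=0.0256
x=-100: |R|=0.1299
θ=7/8≥1/2 ⇒ |1+1/8x|<|1−7/8x| ∀x<0 ⇒ unbounded interval.

unbounded; (−∞, 0). Any h>0 works for λ=-1.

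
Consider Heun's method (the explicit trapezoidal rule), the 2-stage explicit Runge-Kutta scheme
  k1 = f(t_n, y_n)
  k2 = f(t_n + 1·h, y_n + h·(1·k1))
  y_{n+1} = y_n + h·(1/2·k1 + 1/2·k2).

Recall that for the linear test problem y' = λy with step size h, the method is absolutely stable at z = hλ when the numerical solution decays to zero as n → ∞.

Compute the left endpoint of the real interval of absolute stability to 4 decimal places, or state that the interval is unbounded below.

z* = -2.0000.

Set f=λy, z=hλ:
  order 2, 2-stage ⇒ R(z)=1+z+z^2/2
  (e.g. R(-0.83)=0.51445, |R|=0.51445)

Solve |R(x)|<1 on ℝ⁻.
x=-0.83: |R|=0.5145
|R(-2.36)|=1.4248 |R(-1.1)|=0.5050 |R(-0.83)|=0.5145
Bisect:
  x_lo=-2.4389 |R|=1.5352  x_hi=-0.1768 |R|=0.8389
  mid=-1.30782 |R|=0.54738 →hi
  mid=-1.87335 |R|=0.88137 →hi
  mid=-2.15611 |R|=1.16830 →lo
  mid=-2.01473 |R|=1.01484 →lo
  mid=-1.94404 |R|=0.94560 →hi
  mid=-1.97938 |R|=0.97960 →hi
  mid=-1.99706 |R|=0.99706 →hi
  mid=-2.00589 |R|=1.00591 →lo
  mid=-2.00147 |R|=1.00147 →lo
  ...
  [-2.00009,-1.99995] ⇒ x*=-2.0000
Interval (-2.0000, 0).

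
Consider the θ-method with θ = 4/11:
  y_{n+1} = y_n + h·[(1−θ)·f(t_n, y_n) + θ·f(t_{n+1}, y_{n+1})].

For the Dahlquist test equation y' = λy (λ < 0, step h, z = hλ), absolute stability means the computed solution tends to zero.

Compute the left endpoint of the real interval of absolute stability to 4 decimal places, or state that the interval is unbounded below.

Set f=λy, z=hλ:
  y_{n+1} = y_n + z·[7/11·y_n + 4/11·y_{n+1}] ⇒ (1 − 4/11z)y_{n+1} = (1 + 7/11z)y_n
  R(z) = (1 + 7/11z)/(1 − 4/11z).

Boundary: |R(x)|=1, x<0.
x=-1.02: |R|=0.2560
R=−1: 1+7/11x = −1+4/11x ⇒ -3/11x=2 ⇒ x=2/(-3/11)=-7.3333
Confirm numerically:
  x=-7.021: |R|=0.97603 <1
  x=-5.254: |R|=0.80516 <1
  x=-5.242: |R|=0.80374 <1
  x=-7.879: |R|=1.03850 >1
  x=-7.802: |R|=1.03331 >1
Interval (-7.3333, 0).

left endpoint -7.3333.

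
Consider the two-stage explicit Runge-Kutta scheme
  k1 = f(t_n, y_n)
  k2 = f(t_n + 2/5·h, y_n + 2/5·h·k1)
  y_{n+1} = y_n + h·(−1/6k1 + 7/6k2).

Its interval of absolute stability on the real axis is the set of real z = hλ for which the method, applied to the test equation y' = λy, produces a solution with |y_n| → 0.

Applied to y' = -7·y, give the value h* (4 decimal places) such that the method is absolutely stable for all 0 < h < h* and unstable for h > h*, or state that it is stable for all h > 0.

(-2.1429,0); λ=-7 ⇒ h* = (15/7)/7 = 0.3061.

Test eqn y'=λy, z=hλ:
  k1=λy_n ⇒ h·k1=z·y_n;  k2=λ(1+2/5z)y_n ⇒ h·k2=z(1+2/5z)y_n
  y_{n+1}/y_n = 1 − 1/6z + 7/6z(1+2/5z) = 1 + z + 7/15z²
  ⇒ R(z) = 1 + z + 7/15z².

Solve |R(x)|<1 on ℝ⁻.
x=-0.93: |R|=0.4736
R=1: x+7/15x²=0 ⇒ x=−15/7=-2.1429; min R=1−1/(4·7/15)=0.4643>−1
Confirm numerically:
  x=-1.781: |R|=0.69925 <1
  x=-1.464: |R|=0.53620 <1
  x=-1.438: |R|=0.52699 <1
  x=-1.273: |R|=0.48325 <1
  x=-2.436: |R|=1.33324 >1
  x=-2.380: |R|=1.26339 >1
Stable set (-2.1429, 0).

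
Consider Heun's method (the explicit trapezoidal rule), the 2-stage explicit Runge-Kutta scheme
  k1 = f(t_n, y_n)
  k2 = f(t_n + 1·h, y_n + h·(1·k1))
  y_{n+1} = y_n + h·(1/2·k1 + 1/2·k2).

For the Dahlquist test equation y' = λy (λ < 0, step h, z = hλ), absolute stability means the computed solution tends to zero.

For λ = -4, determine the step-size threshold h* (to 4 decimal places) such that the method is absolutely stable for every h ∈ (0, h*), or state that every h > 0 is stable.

Set f=λy, z=hλ:
  order 2, 2-stage ⇒ R(z)=1+z+z^2/2
  (e.g. R(-1.48)=0.61520, |R|=0.61520)

Need |R(x)|<1, x<0.
x=-1.48: |R|=0.6152
|R(-2.24)|=1.2688 |R(-1.39)|=0.5760 |R(-1.3)|=0.5450
Bisect:
  x_lo=-2.3561 |R|=1.4195  x_hi=-0.3349 |R|=0.7212
  mid=-1.34548 |R|=0.55968 →hi
  mid=-1.85078 |R|=0.86192 →hi
  mid=-2.10344 |R|=1.10879 →lo
  mid=-1.97711 |R|=0.97737 →hi
  mid=-2.04027 |R|=1.04108 →lo
  mid=-2.00869 |R|=1.00873 →lo
  mid=-1.99290 |R|=0.99293 →hi
  mid=-2.00080 |R|=1.00080 →lo
  ...
  [-2.00006,-1.99993] ⇒ x*=-2.0000
Interval (-2.0000, 0).

(-2.0000,0); λ=-4 ⇒ h* = 0.5000.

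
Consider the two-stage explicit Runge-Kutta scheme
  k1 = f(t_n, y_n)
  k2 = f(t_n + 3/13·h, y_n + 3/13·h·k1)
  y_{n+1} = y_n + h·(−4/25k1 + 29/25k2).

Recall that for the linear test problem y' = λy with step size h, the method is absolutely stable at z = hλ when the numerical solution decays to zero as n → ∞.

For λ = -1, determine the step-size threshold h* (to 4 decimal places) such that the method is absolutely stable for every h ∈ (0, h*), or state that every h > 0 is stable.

(-3.7356,0); λ=-1 ⇒ h* = (325/87)/1 = 3.7356.

With y'=λy (z=hλ):
  k1=λy_n ⇒ h·k1=z·y_n;  k2=λ(1+3/13z)y_n ⇒ h·k2=z(1+3/13z)y_n
  y_{n+1}/y_n = 1 − 4/25z + 29/25z(1+3/13z) = 1 + z + 87/325z²
  so R(z) = 1 + z + 87/325z².

Need |R(x)|<1, x<0.
x=-1.31: |R|=0.1494
R=1: x+87/325x²=0 ⇒ x=−325/87=-3.7356; min R=1−1/(4·87/325)=0.0661>−1
Confirm numerically:
  x=-2.962: |R|=0.38658 <1
  x=-1.914: |R|=0.06666 <1
  x=-1.800: |R|=0.06732 <1
  x=-1.498: |R|=0.10270 <1
  x=-4.278: |R|=1.62111 >1
  x=-4.270: |R|=1.61081 >1
  x=-4.242: |R|=1.57501 >1
Stable set (-3.7356, 0).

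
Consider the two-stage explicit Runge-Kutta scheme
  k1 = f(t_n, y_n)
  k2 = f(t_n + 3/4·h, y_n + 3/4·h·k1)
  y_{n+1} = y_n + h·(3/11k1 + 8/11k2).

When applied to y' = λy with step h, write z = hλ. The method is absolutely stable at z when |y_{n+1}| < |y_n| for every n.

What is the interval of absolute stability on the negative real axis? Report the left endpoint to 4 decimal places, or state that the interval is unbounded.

z∈(-1.8333,0).

Test eqn y'=λy, z=hλ:
  k1=λy_n ⇒ h·k1=z·y_n;  k2=λ(1+3/4z)y_n ⇒ h·k2=z(1+3/4z)y_n
  y_{n+1}/y_n = 1 + 3/11z + 8/11z(1+3/4z) = 1 + z + 6/11z²
  so R(z) = 1 + z + 6/11z².

Boundary: |R(x)|=1, x<0.
x=-1.34: |R|=0.6394
R=1: x+6/11x²=0 ⇒ x=−11/6=-1.8333; min R=1−1/(4·6/11)=0.5417>−1
Confirm numerically:
  x=-1.688: |R|=0.86619 <1
  x=-1.522: |R|=0.74154 <1
  x=-1.309: |R|=0.62563 <1
  x=-2.424: |R|=1.78097 >1
  x=-2.345: |R|=1.65447 >1
  x=-2.086: |R|=1.28749 >1
So |R|<1 on (-1.8333, 0).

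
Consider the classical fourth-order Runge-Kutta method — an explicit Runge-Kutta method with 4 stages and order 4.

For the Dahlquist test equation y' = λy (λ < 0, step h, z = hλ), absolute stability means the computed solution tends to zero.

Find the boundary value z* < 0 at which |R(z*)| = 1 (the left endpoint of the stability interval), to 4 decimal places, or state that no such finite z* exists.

z* = -2.7853.

With y'=λy (z=hλ):
  order 4, 4-stage ⇒ R(z)=1+z+z^2/2+z^3/6+z^4/24
  (e.g. R(-1.69)=0.27347, |R|=0.27347)

Need |R(x)|<1, x<0.
x=-1.69: |R|=0.2735
|R(-2.67)|=0.8396 |R(-1.98)|=0.3269 |R(-1.66)|=0.2718
Bisect:
  x_lo=-3.1030 |R|=1.5947  x_hi=-0.1520 |R|=0.8590
  mid=-1.62750 |R|=0.27073 →hi
  mid=-2.36526 |R|=0.53066 →hi
  mid=-2.73414 |R|=0.92557 →hi
  mid=-2.91858 |R|=1.22026 →lo
  mid=-2.82636 |R|=1.06370 →lo
  mid=-2.78025 |R|=0.99242 →hi
  mid=-2.80330 |R|=1.02749 →lo
  mid=-2.79178 |R|=1.00982 →lo
  ...
  [-2.78547,-2.78529] ⇒ x*=-2.7853
So |R|<1 on (-2.7853, 0).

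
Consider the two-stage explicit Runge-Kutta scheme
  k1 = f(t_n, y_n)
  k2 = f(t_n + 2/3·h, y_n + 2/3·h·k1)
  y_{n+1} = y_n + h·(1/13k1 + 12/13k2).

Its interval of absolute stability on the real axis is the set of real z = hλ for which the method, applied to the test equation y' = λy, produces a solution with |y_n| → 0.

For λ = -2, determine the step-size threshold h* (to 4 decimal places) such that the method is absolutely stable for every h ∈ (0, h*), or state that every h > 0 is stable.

With y'=λy (z=hλ):
  k1=λy_n ⇒ h·k1=z·y_n;  k2=λ(1+2/3z)y_n ⇒ h·k2=z(1+2/3z)y_n
  y_{n+1}/y_n = 1 + 1/13z + 12/13z(1+2/3z) = 1 + z + 8/13z²
  R(z) = 1 + z + 8/13z².

Need |R(x)|<1, x<0.
x=-1.23: |R|=0.7010
R=1: x+8/13x²=0 ⇒ x=−13/8=-1.6250; min R=1−1/(4·8/13)=0.5938>−1
Confirm numerically:
  x=-1.596: |R|=0.97152 <1
  x=-1.145: |R|=0.66178 <1
  x=-0.651: |R|=0.60980 <1
  x=-2.049: |R|=1.53463 >1
  x=-1.696: |R|=1.07410 >1
Stable set (-1.6250, 0).

(-1.6250,0); λ=-2 ⇒ h* = (13/8)/2 = 0.8125.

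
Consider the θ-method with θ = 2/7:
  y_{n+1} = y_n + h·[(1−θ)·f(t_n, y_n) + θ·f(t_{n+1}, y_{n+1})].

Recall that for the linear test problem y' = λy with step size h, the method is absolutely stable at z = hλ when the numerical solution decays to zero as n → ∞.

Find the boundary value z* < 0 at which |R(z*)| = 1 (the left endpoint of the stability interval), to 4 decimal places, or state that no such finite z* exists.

Test eqn y'=λy, z=hλ:
  y_{n+1} = y_n + z·[5/7·y_n + 2/7·y_{n+1}] ⇒ (1 − 2/7z)y_{n+1} = (1 + 5/7z)y_n
  Hence R(z) = (1 + 5/7z)/(1 − 2/7z).

Boundary: |R(x)|=1, x<0.
x=-1.43: |R|=0.0152
R=−1: 1+5/7x = −1+2/7x ⇒ -3/7x=2 ⇒ x=2/(-3/7)=-4.6667
Confirm numerically:
  x=-3.429: |R|=0.73207 <1
  x=-3.063: |R|=0.63348 <1
  x=-2.691: |R|=0.52132 <1
  x=-2.459: |R|=0.44429 <1
  x=-5.247: |R|=1.09952 >1
  x=-4.942: |R|=1.04892 >1
  x=-4.866: |R|=1.03574 >1
Stable set (-4.6667, 0).

z* = -4.6667.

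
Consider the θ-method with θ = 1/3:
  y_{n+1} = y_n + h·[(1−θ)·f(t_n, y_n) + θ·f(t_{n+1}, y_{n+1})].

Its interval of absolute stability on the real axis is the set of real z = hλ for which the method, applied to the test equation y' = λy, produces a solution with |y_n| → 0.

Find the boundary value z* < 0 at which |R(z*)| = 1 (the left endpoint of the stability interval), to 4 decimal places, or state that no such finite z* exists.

On y'=λy, z=hλ:
  y_{n+1} = y_n + z·[2/3·y_n + 1/3·y_{n+1}] ⇒ (1 − 1/3z)y_{n+1} = (1 + 2/3z)y_n
  so R(z) = (1 + 2/3z)/(1 − 1/3z).

Boundary: |R(x)|=1, x<0.
x=-1.02: |R|=0.2388
R=−1: 1+2/3x = −1+1/3x ⇒ -1/3x=2 ⇒ x=2/(-1/3)=-6.0000
Confirm numerically:
  x=-5.689: |R|=0.96421 <1
  x=-5.112: |R|=0.89053 <1
  x=-3.780: |R|=0.67257 <1
  x=-3.482: |R|=0.61154 <1
  x=-6.578: |R|=1.06035 >1
  x=-6.295: |R|=1.03174 >1
  x=-6.270: |R|=1.02913 >1
So |R|<1 on (-6.0000, 0).

z* = -6.0000.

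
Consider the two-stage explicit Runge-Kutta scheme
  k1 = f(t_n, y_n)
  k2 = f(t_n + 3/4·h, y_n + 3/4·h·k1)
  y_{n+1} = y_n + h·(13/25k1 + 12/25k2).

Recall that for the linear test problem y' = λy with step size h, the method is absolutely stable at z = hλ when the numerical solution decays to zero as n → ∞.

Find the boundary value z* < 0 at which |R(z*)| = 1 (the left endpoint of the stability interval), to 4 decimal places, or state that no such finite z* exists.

z* = -2.7778.

With y'=λy (z=hλ):
  k1=λy_n ⇒ h·k1=z·y_n;  k2=λ(1+3/4z)y_n ⇒ h·k2=z(1+3/4z)y_n
  y_{n+1}/y_n = 1 + 13/25z + 12/25z(1+3/4z) = 1 + z + 9/25z²
  ⇒ R(z) = 1 + z + 9/25z².

Solve |R(x)|<1 on ℝ⁻.
x=-0.55: |R|=0.5589
R=1: x+9/25x²=0 ⇒ x=−25/9=-2.7778; min R=1−1/(4·9/25)=0.3056>−1
Confirm numerically:
  x=-2.629: |R|=0.85919 <1
  x=-2.582: |R|=0.81802 <1
  x=-2.080: |R|=0.47750 <1
  x=-1.927: |R|=0.40980 <1
  x=-3.173: |R|=1.45145 >1
  x=-3.123: |R|=1.38813 >1
  x=-2.960: |R|=1.19418 >1
Interval (-2.7778, 0).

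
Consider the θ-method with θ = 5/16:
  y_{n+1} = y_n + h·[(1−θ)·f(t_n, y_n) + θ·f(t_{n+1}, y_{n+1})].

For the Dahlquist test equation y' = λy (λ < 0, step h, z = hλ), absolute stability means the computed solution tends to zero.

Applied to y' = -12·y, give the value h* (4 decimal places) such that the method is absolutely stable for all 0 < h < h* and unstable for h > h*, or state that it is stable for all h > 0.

Test eqn y'=λy, z=hλ:
  y_{n+1} = y_n + z·[11/16·y_n + 5/16·y_{n+1}] ⇒ (1 − 5/16z)y_{n+1} = (1 + 11/16z)y_n
  R(z) = (1 + 11/16z)/(1 − 5/16z).

Solve |R(x)|<1 on ℝ⁻.
x=-0.73: |R|=0.4056
R=−1: 1+11/16x = −1+5/16x ⇒ -3/8x=2 ⇒ x=2/(-3/8)=-5.3333
Confirm numerically:
  x=-4.250: |R|=0.82550 <1
  x=-4.002: |R|=0.77817 <1
  x=-2.911: |R|=0.52433 <1
  x=-5.708: |R|=1.05047 >1
  x=-5.608: |R|=1.03742 >1
Stable set (-5.3333, 0).

(-5.3333,0); λ=-12 ⇒ h* = (16/3)/12 = 0.4444.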